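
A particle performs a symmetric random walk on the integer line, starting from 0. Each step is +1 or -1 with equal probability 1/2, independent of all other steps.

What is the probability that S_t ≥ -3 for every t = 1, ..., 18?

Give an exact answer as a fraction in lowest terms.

Let f(t,s) = #length-t paths at position s with S_1..S_t all ≥ -3.
f(t,s) = f(t-1,s-1) + f(t-1,s+1) for s ≥ -3; f(t,s) = 0 for s < -3.
t=0: f(0,0)=1
t=1: f(1,-1)=1 f(1,1)=1
t=2: f(2,-2)=1 f(2,0)=2 f(2,2)=1
t=3: f(3,-3)=1 f(3,-1)=3 f(3,1)=3 f(3,3)=1
t=4: f(4,-2)=4 f(4,0)=6 f(4,2)=4 f(4,4)=1
t=5: f(5,-3)=4 f(5,-1)=10 f(5,1)=10 f(5,3)=5 f(5,5)=1
t=6: f(6,-2)=14 f(6,0)=20 f(6,2)=15 f(6,4)=6 f(6,6)=1
t=7: f(7,-3)=14 f(7,-1)=34 f(7,1)=35 f(7,3)=21 f(7,5)=7 f(7,7)=1
t=8: f(8,-2)=48 f(8,0)=69 f(8,2)=56 f(8,4)=28 f(8,6)=8 f(8,8)=1
t=9: f(9,-3)=48 f(9,-1)=117 f(9,1)=125 f(9,3)=84 f(9,5)=36 f(9,7)=9 f(9,9)=1
t=10: f(10,-2)=165 f(10,0)=242 f(10,2)=209 f(10,4)=120 f(10,6)=45 f(10,8)=10 f(10,10)=1
t=11: f(11,-3)=165 f(11,-1)=407 f(11,1)=451 f(11,3)=329 f(11,5)=165 f(11,7)=55 f(11,9)=11 f(11,11)=1
t=12: f(12,-2)=572 f(12,0)=858 f(12,2)=780 f(12,4)=494 f(12,6)=220 f(12,8)=66 f(12,10)=12 f(12,12)=1
t=13: f(13,-3)=572 f(13,-1)=1430 f(13,1)=1638 f(13,3)=1274 f(13,5)=714 f(13,7)=286 f(13,9)=78 f(13,11)=13 f(13,13)=1
t=14: f(14,-2)=2002 f(14,0)=3068 f(14,2)=2912 f(14,4)=1988 f(14,6)=1000 f(14,8)=364 f(14,10)=91 f(14,12)=14 f(14,14)=1
t=15: f(15,-3)=2002 f(15,-1)=5070 f(15,1)=5980 f(15,3)=4900 f(15,5)=2988 f(15,7)=1364 f(15,9)=455 f(15,11)=105 f(15,13)=15 f(15,15)=1
t=16: f(16,-2)=7072 f(16,0)=11050 f(16,2)=10880 f(16,4)=7888 f(16,6)=4352 f(16,8)=1819 f(16,10)=560 f(16,12)=120 f(16,14)=16 f(16,16)=1
t=17: f(17,-3)=7072 f(17,-1)=18122 f(17,1)=21930 f(17,3)=18768 f(17,5)=12240 f(17,7)=6171 f(17,9)=2379 f(17,11)=680 f(17,13)=136 f(17,15)=17 f(17,17)=1
t=18: f(18,-2)=25194 f(18,0)=40052 f(18,2)=40698 f(18,4)=31008 f(18,6)=18411 f(18,8)=8550 f(18,10)=3059 f(18,12)=816 f(18,14)=153 f(18,16)=18 f(18,18)=1
Σ_s f(18,s) = 167960
P = 167960/262144 = 20995/32768

Answer: 20995/32768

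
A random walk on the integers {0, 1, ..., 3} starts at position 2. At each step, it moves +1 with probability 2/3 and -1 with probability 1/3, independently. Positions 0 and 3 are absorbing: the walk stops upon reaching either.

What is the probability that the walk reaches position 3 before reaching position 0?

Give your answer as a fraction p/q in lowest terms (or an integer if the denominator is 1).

Answer: 6/7

Derivation:
Biased walk: p = 2/3, q = 1/3, r = q/p = 1/2
Gambler's ruin: P(hit 3 before 0 | start at 2) = (1 - r^a)/(1 - r^N)
r^2 = 1/4; r^3 = 1/8
P = (1 - 1/4) / (1 - 1/8) = 3/4 / 7/8 = 6/7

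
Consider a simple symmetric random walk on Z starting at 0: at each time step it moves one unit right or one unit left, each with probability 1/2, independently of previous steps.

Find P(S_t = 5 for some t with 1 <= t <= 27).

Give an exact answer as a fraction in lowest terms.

Answer: 46295513/134217728

Derivation:
Count via complement. Let g(t,s) = #length-t paths at position s with S_1..S_t all ≠ 5.
g(t,s) = g(t-1,s-1) + g(t-1,s+1) for s ≠ 5; g(t,5) = 0.
t=0: g(0,0)=1
t=1: g(1,-1)=1 g(1,1)=1
t=2: g(2,-2)=1 g(2,0)=2 g(2,2)=1
t=3: g(3,-3)=1 g(3,-1)=3 g(3,1)=3 g(3,3)=1
t=4: g(4,-4)=1 g(4,-2)=4 g(4,0)=6 g(4,2)=4 g(4,4)=1
t=5: g(5,-5)=1 g(5,-3)=5 g(5,-1)=10 g(5,1)=10 g(5,3)=5
t=6: g(6,-6)=1 g(6,-4)=6 g(6,-2)=15 g(6,0)=20 g(6,2)=15 g(6,4)=5
t=7: g(7,-7)=1 g(7,-5)=7 g(7,-3)=21 g(7,-1)=35 g(7,1)=35 g(7,3)=20
t=8: g(8,-8)=1 g(8,-6)=8 g(8,-4)=28 g(8,-2)=56 g(8,0)=70 g(8,2)=55 g(8,4)=20
t=9: g(9,-9)=1 g(9,-7)=9 g(9,-5)=36 g(9,-3)=84 g(9,-1)=126 g(9,1)=125 g(9,3)=75
t=10: g(10,-10)=1 g(10,-8)=10 g(10,-6)=45 g(10,-4)=120 g(10,-2)=210 g(10,0)=251 g(10,2)=200 g(10,4)=75
t=11: g(11,-11)=1 g(11,-9)=11 g(11,-7)=55 g(11,-5)=165 g(11,-3)=330 g(11,-1)=461 g(11,1)=451 g(11,3)=275
t=12: g(12,-12)=1 g(12,-10)=12 g(12,-8)=66 g(12,-6)=220 g(12,-4)=495 g(12,-2)=791 g(12,0)=912 g(12,2)=726 g(12,4)=275
t=13: g(13,-13)=1 g(13,-11)=13 g(13,-9)=78 g(13,-7)=286 g(13,-5)=715 g(13,-3)=1286 g(13,-1)=1703 g(13,1)=1638 g(13,3)=1001
t=14: g(14,-14)=1 g(14,-12)=14 g(14,-10)=91 g(14,-8)=364 g(14,-6)=1001 g(14,-4)=2001 g(14,-2)=2989 g(14,0)=3341 g(14,2)=2639 g(14,4)=1001
t=15: g(15,-15)=1 g(15,-13)=15 g(15,-11)=105 g(15,-9)=455 g(15,-7)=1365 g(15,-5)=3002 g(15,-3)=4990 g(15,-1)=6330 g(15,1)=5980 g(15,3)=3640
t=16: g(16,-16)=1 g(16,-14)=16 g(16,-12)=120 g(16,-10)=560 g(16,-8)=1820 g(16,-6)=4367 g(16,-4)=7992 g(16,-2)=11320 g(16,0)=12310 g(16,2)=9620 g(16,4)=3640
t=17: g(17,-17)=1 g(17,-15)=17 g(17,-13)=136 g(17,-11)=680 g(17,-9)=2380 g(17,-7)=6187 g(17,-5)=12359 g(17,-3)=19312 g(17,-1)=23630 g(17,1)=21930 g(17,3)=13260
t=18: g(18,-18)=1 g(18,-16)=18 g(18,-14)=153 g(18,-12)=816 g(18,-10)=3060 g(18,-8)=8567 g(18,-6)=18546 g(18,-4)=31671 g(18,-2)=42942 g(18,0)=45560 g(18,2)=35190 g(18,4)=13260
t=19: g(19,-19)=1 g(19,-17)=19 g(19,-15)=171 g(19,-13)=969 g(19,-11)=3876 g(19,-9)=11627 g(19,-7)=27113 g(19,-5)=50217 g(19,-3)=74613 g(19,-1)=88502 g(19,1)=80750 g(19,3)=48450
t=20: g(20,-20)=1 g(20,-18)=20 g(20,-16)=190 g(20,-14)=1140 g(20,-12)=4845 g(20,-10)=15503 g(20,-8)=38740 g(20,-6)=77330 g(20,-4)=124830 g(20,-2)=163115 g(20,0)=169252 g(20,2)=129200 g(20,4)=48450
t=21: g(21,-21)=1 g(21,-19)=21 g(21,-17)=210 g(21,-15)=1330 g(21,-13)=5985 g(21,-11)=20348 g(21,-9)=54243 g(21,-7)=116070 g(21,-5)=202160 g(21,-3)=287945 g(21,-1)=332367 g(21,1)=298452 g(21,3)=177650
t=22: g(22,-22)=1 g(22,-20)=22 g(22,-18)=231 g(22,-16)=1540 g(22,-14)=7315 g(22,-12)=26333 g(22,-10)=74591 g(22,-8)=170313 g(22,-6)=318230 g(22,-4)=490105 g(22,-2)=620312 g(22,0)=630819 g(22,2)=476102 g(22,4)=177650
t=23: g(23,-23)=1 g(23,-21)=23 g(23,-19)=253 g(23,-17)=1771 g(23,-15)=8855 g(23,-13)=33648 g(23,-11)=100924 g(23,-9)=244904 g(23,-7)=488543 g(23,-5)=808335 g(23,-3)=1110417 g(23,-1)=1251131 g(23,1)=1106921 g(23,3)=653752
t=24: g(24,-24)=1 g(24,-22)=24 g(24,-20)=276 g(24,-18)=2024 g(24,-16)=10626 g(24,-14)=42503 g(24,-12)=134572 g(24,-10)=345828 g(24,-8)=733447 g(24,-6)=1296878 g(24,-4)=1918752 g(24,-2)=2361548 g(24,0)=2358052 g(24,2)=1760673 g(24,4)=653752
t=25: g(25,-25)=1 g(25,-23)=25 g(25,-21)=300 g(25,-19)=2300 g(25,-17)=12650 g(25,-15)=53129 g(25,-13)=177075 g(25,-11)=480400 g(25,-9)=1079275 g(25,-7)=2030325 g(25,-5)=3215630 g(25,-3)=4280300 g(25,-1)=4719600 g(25,1)=4118725 g(25,3)=2414425
t=26: g(26,-26)=1 g(26,-24)=26 g(26,-22)=325 g(26,-20)=2600 g(26,-18)=14950 g(26,-16)=65779 g(26,-14)=230204 g(26,-12)=657475 g(26,-10)=1559675 g(26,-8)=3109600 g(26,-6)=5245955 g(26,-4)=7495930 g(26,-2)=8999900 g(26,0)=8838325 g(26,2)=6533150 g(26,4)=2414425
t=27: g(27,-27)=1 g(27,-25)=27 g(27,-23)=351 g(27,-21)=2925 g(27,-19)=17550 g(27,-17)=80729 g(27,-15)=295983 g(27,-13)=887679 g(27,-11)=2217150 g(27,-9)=4669275 g(27,-7)=8355555 g(27,-5)=12741885 g(27,-3)=16495830 g(27,-1)=17838225 g(27,1)=15371475 g(27,3)=8947575
Paths never hitting 5: Σ_s g(27,s) = 87922215
Paths hitting 5: 2^27 - 87922215 = 46295513
P = 46295513/134217728 = 46295513/134217728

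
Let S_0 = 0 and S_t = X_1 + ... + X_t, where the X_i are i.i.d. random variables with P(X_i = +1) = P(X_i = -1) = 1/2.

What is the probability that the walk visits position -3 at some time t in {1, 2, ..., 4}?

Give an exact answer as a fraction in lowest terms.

Count via complement. Let g(t,s) = #length-t paths at position s with S_1..S_t all ≠ -3.
g(t,s) = g(t-1,s-1) + g(t-1,s+1) for s ≠ -3; g(t,-3) = 0.
t=0: g(0,0)=1
t=1: g(1,-1)=1 g(1,1)=1
t=2: g(2,-2)=1 g(2,0)=2 g(2,2)=1
t=3: g(3,-1)=3 g(3,1)=3 g(3,3)=1
t=4: g(4,-2)=3 g(4,0)=6 g(4,2)=4 g(4,4)=1
Paths never hitting -3: Σ_s g(4,s) = 14
Paths hitting -3: 2^4 - 14 = 2
P = 2/16 = 1/8

Answer: 1/8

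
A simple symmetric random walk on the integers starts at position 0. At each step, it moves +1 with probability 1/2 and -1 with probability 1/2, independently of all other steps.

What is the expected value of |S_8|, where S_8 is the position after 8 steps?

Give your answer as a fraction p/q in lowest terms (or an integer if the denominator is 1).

S_8 takes values m ≡ 0 (mod 2) with |m| ≤ 8; P(S_8=m) = C(8,(8+m)/2)/2^8.
Total paths: 2^8 = 256
Distribution: P(S=-8)=1/256, P(S=-6)=8/256, P(S=-4)=28/256, P(S=-2)=56/256, P(S=0)=70/256, P(S=2)=56/256, P(S=4)=28/256, P(S=6)=8/256, P(S=8)=1/256
E[|S_8|] = Σ_m |m|·P(S_8=m) = 560/256 = 35/16

Answer: 35/16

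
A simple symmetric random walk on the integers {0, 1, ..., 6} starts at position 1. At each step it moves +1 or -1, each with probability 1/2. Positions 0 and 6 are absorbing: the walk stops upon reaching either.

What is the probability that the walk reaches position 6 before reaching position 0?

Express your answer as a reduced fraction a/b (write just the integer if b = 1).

Symmetric walk (p = 1/2): the harmonic-function argument gives P(hit 6 before 0 | start at 1) = a/N.
P = 1/6 = 1/6

Answer: 1/6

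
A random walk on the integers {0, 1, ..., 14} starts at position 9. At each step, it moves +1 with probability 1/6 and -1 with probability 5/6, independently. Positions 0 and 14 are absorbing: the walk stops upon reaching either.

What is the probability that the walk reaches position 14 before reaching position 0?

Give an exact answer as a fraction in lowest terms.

Answer: 488281/1525878906

Derivation:
Biased walk: p = 1/6, q = 5/6, r = q/p = 5
Gambler's ruin: P(hit 14 before 0 | start at 9) = (1 - r^a)/(1 - r^N)
r^9 = 1953125; r^14 = 6103515625
P = (1 - 1953125) / (1 - 6103515625) = -1953124 / -6103515624 = 488281/1525878906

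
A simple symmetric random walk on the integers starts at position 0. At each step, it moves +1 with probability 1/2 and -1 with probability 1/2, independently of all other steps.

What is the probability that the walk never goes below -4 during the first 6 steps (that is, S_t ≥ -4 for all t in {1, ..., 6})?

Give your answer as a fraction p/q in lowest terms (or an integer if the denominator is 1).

Let f(t,s) = #length-t paths at position s with S_1..S_t all ≥ -4.
f(t,s) = f(t-1,s-1) + f(t-1,s+1) for s ≥ -4; f(t,s) = 0 for s < -4.
t=0: f(0,0)=1
t=1: f(1,-1)=1 f(1,1)=1
t=2: f(2,-2)=1 f(2,0)=2 f(2,2)=1
t=3: f(3,-3)=1 f(3,-1)=3 f(3,1)=3 f(3,3)=1
t=4: f(4,-4)=1 f(4,-2)=4 f(4,0)=6 f(4,2)=4 f(4,4)=1
t=5: f(5,-3)=5 f(5,-1)=10 f(5,1)=10 f(5,3)=5 f(5,5)=1
t=6: f(6,-4)=5 f(6,-2)=15 f(6,0)=20 f(6,2)=15 f(6,4)=6 f(6,6)=1
Σ_s f(6,s) = 62
P = 62/64 = 31/32

Answer: 31/32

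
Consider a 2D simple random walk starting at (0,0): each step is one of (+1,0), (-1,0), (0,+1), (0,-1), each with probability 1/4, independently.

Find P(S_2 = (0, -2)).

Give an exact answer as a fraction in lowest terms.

Let h be the number of horizontal steps (so 2-h are vertical). To end at (0,-2) need (h+0)/2 right-steps and ((2-h)-2)/2 up-steps.
Sum over h with 0 ≤ h ≤ 0, h ≡ 0 (mod 2), 2-h ≡ 0 (mod 2):
h=0: C(2,0)·C(0,0)·C(2,0) = 1·1·1 = 1
Total favorable: 1
Total paths: 4^2 = 16
P = 1/16 = 1/16

Answer: 1/16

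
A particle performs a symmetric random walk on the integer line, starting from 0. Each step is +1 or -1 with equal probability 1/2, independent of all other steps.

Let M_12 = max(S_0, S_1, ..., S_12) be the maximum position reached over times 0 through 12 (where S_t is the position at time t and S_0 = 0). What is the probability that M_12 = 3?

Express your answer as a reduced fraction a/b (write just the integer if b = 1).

Let M_12 = max(S_0,...,S_12). Use the reflection principle: for j ≥ 1, #{paths with M_12 ≥ j} = #{S_12 ≥ j} + #{S_12 ≥ j+1}.
By reflection, #{M_12 ≥ 3} = #{S_12 ≥ 3} + #{S_12 ≥ 4} = 794 + 794 = 1588.
#{M_12 ≥ 4} = #{S_12 ≥ 4} + #{S_12 ≥ 5} = 794 + 299 = 1093.
#{M_12 = 3} = 1588 - 1093 = 495.
P(M_12 = 3) = 495/4096 = 495/4096

Answer: 495/4096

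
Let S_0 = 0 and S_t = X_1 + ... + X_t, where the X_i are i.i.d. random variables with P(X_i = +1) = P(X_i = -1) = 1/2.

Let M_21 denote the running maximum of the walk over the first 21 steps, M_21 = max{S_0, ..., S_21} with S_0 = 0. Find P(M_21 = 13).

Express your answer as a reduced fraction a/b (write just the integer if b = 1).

Answer: 5985/2097152

Derivation:
Let M_21 = max(S_0,...,S_21). Use the reflection principle: for j ≥ 1, #{paths with M_21 ≥ j} = #{S_21 ≥ j} + #{S_21 ≥ j+1}.
By reflection, #{M_21 ≥ 13} = #{S_21 ≥ 13} + #{S_21 ≥ 14} = 7547 + 1562 = 9109.
#{M_21 ≥ 14} = #{S_21 ≥ 14} + #{S_21 ≥ 15} = 1562 + 1562 = 3124.
#{M_21 = 13} = 9109 - 3124 = 5985.
P(M_21 = 13) = 5985/2097152 = 5985/2097152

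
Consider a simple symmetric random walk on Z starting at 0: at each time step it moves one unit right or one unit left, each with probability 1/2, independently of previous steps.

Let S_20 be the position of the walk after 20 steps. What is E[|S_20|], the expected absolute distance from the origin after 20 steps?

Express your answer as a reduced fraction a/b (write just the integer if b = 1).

S_20 takes values m ≡ 0 (mod 2) with |m| ≤ 20; P(S_20=m) = C(20,(20+m)/2)/2^20.
Total paths: 2^20 = 1048576
Distribution: P(S=-20)=1/1048576, P(S=-18)=20/1048576, P(S=-16)=190/1048576, P(S=-14)=1140/1048576, P(S=-12)=4845/1048576, P(S=-10)=15504/1048576, P(S=-8)=38760/1048576, P(S=-6)=77520/1048576, P(S=-4)=125970/1048576, P(S=-2)=167960/1048576, P(S=0)=184756/1048576, P(S=2)=167960/1048576, P(S=4)=125970/1048576, P(S=6)=77520/1048576, P(S=8)=38760/1048576, P(S=10)=15504/1048576, P(S=12)=4845/1048576, P(S=14)=1140/1048576, P(S=16)=190/1048576, P(S=18)=20/1048576, P(S=20)=1/1048576
E[|S_20|] = Σ_m |m|·P(S_20=m) = 3695120/1048576 = 230945/65536

Answer: 230945/65536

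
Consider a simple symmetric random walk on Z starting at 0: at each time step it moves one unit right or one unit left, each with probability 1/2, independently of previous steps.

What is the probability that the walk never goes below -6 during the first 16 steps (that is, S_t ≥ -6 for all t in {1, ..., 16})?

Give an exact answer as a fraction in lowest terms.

Let f(t,s) = #length-t paths at position s with S_1..S_t all ≥ -6.
f(t,s) = f(t-1,s-1) + f(t-1,s+1) for s ≥ -6; f(t,s) = 0 for s < -6.
t=0: f(0,0)=1
t=1: f(1,-1)=1 f(1,1)=1
t=2: f(2,-2)=1 f(2,0)=2 f(2,2)=1
t=3: f(3,-3)=1 f(3,-1)=3 f(3,1)=3 f(3,3)=1
t=4: f(4,-4)=1 f(4,-2)=4 f(4,0)=6 f(4,2)=4 f(4,4)=1
t=5: f(5,-5)=1 f(5,-3)=5 f(5,-1)=10 f(5,1)=10 f(5,3)=5 f(5,5)=1
t=6: f(6,-6)=1 f(6,-4)=6 f(6,-2)=15 f(6,0)=20 f(6,2)=15 f(6,4)=6 f(6,6)=1
t=7: f(7,-5)=7 f(7,-3)=21 f(7,-1)=35 f(7,1)=35 f(7,3)=21 f(7,5)=7 f(7,7)=1
t=8: f(8,-6)=7 f(8,-4)=28 f(8,-2)=56 f(8,0)=70 f(8,2)=56 f(8,4)=28 f(8,6)=8 f(8,8)=1
t=9: f(9,-5)=35 f(9,-3)=84 f(9,-1)=126 f(9,1)=126 f(9,3)=84 f(9,5)=36 f(9,7)=9 f(9,9)=1
t=10: f(10,-6)=35 f(10,-4)=119 f(10,-2)=210 f(10,0)=252 f(10,2)=210 f(10,4)=120 f(10,6)=45 f(10,8)=10 f(10,10)=1
t=11: f(11,-5)=154 f(11,-3)=329 f(11,-1)=462 f(11,1)=462 f(11,3)=330 f(11,5)=165 f(11,7)=55 f(11,9)=11 f(11,11)=1
t=12: f(12,-6)=154 f(12,-4)=483 f(12,-2)=791 f(12,0)=924 f(12,2)=792 f(12,4)=495 f(12,6)=220 f(12,8)=66 f(12,10)=12 f(12,12)=1
t=13: f(13,-5)=637 f(13,-3)=1274 f(13,-1)=1715 f(13,1)=1716 f(13,3)=1287 f(13,5)=715 f(13,7)=286 f(13,9)=78 f(13,11)=13 f(13,13)=1
t=14: f(14,-6)=637 f(14,-4)=1911 f(14,-2)=2989 f(14,0)=3431 f(14,2)=3003 f(14,4)=2002 f(14,6)=1001 f(14,8)=364 f(14,10)=91 f(14,12)=14 f(14,14)=1
t=15: f(15,-5)=2548 f(15,-3)=4900 f(15,-1)=6420 f(15,1)=6434 f(15,3)=5005 f(15,5)=3003 f(15,7)=1365 f(15,9)=455 f(15,11)=105 f(15,13)=15 f(15,15)=1
t=16: f(16,-6)=2548 f(16,-4)=7448 f(16,-2)=11320 f(16,0)=12854 f(16,2)=11439 f(16,4)=8008 f(16,6)=4368 f(16,8)=1820 f(16,10)=560 f(16,12)=120 f(16,14)=16 f(16,16)=1
Σ_s f(16,s) = 60502
P = 60502/65536 = 30251/32768

Answer: 30251/32768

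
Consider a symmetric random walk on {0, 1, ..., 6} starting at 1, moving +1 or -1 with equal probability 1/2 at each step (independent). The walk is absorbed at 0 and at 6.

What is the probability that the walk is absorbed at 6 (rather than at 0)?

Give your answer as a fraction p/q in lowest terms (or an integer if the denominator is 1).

Answer: 1/6

Derivation:
Symmetric walk (p = 1/2): the harmonic-function argument gives P(hit 6 before 0 | start at 1) = a/N.
P = 1/6 = 1/6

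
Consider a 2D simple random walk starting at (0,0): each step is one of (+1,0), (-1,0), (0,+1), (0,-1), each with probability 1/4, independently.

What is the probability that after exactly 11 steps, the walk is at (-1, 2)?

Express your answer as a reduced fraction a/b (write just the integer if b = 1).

Let h be the number of horizontal steps (so 11-h are vertical). To end at (-1,2) need (h-1)/2 right-steps and ((11-h)+2)/2 up-steps.
Sum over h with 1 ≤ h ≤ 9, h ≡ 1 (mod 2), 11-h ≡ 0 (mod 2):
h=1: C(11,1)·C(1,0)·C(10,6) = 11·1·210 = 2310
h=3: C(11,3)·C(3,1)·C(8,5) = 165·3·56 = 27720
h=5: C(11,5)·C(5,2)·C(6,4) = 462·10·15 = 69300
h=7: C(11,7)·C(7,3)·C(4,3) = 330·35·4 = 46200
h=9: C(11,9)·C(9,4)·C(2,2) = 55·126·1 = 6930
Total favorable: 152460
Total paths: 4^11 = 4194304
P = 152460/4194304 = 38115/1048576

Answer: 38115/1048576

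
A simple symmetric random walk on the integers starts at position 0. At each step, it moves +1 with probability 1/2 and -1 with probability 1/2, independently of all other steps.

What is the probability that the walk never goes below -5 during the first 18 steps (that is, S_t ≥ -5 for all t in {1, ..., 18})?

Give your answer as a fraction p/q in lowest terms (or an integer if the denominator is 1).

Let f(t,s) = #length-t paths at position s with S_1..S_t all ≥ -5.
f(t,s) = f(t-1,s-1) + f(t-1,s+1) for s ≥ -5; f(t,s) = 0 for s < -5.
t=0: f(0,0)=1
t=1: f(1,-1)=1 f(1,1)=1
t=2: f(2,-2)=1 f(2,0)=2 f(2,2)=1
t=3: f(3,-3)=1 f(3,-1)=3 f(3,1)=3 f(3,3)=1
t=4: f(4,-4)=1 f(4,-2)=4 f(4,0)=6 f(4,2)=4 f(4,4)=1
t=5: f(5,-5)=1 f(5,-3)=5 f(5,-1)=10 f(5,1)=10 f(5,3)=5 f(5,5)=1
t=6: f(6,-4)=6 f(6,-2)=15 f(6,0)=20 f(6,2)=15 f(6,4)=6 f(6,6)=1
t=7: f(7,-5)=6 f(7,-3)=21 f(7,-1)=35 f(7,1)=35 f(7,3)=21 f(7,5)=7 f(7,7)=1
t=8: f(8,-4)=27 f(8,-2)=56 f(8,0)=70 f(8,2)=56 f(8,4)=28 f(8,6)=8 f(8,8)=1
t=9: f(9,-5)=27 f(9,-3)=83 f(9,-1)=126 f(9,1)=126 f(9,3)=84 f(9,5)=36 f(9,7)=9 f(9,9)=1
t=10: f(10,-4)=110 f(10,-2)=209 f(10,0)=252 f(10,2)=210 f(10,4)=120 f(10,6)=45 f(10,8)=10 f(10,10)=1
t=11: f(11,-5)=110 f(11,-3)=319 f(11,-1)=461 f(11,1)=462 f(11,3)=330 f(11,5)=165 f(11,7)=55 f(11,9)=11 f(11,11)=1
t=12: f(12,-4)=429 f(12,-2)=780 f(12,0)=923 f(12,2)=792 f(12,4)=495 f(12,6)=220 f(12,8)=66 f(12,10)=12 f(12,12)=1
t=13: f(13,-5)=429 f(13,-3)=1209 f(13,-1)=1703 f(13,1)=1715 f(13,3)=1287 f(13,5)=715 f(13,7)=286 f(13,9)=78 f(13,11)=13 f(13,13)=1
t=14: f(14,-4)=1638 f(14,-2)=2912 f(14,0)=3418 f(14,2)=3002 f(14,4)=2002 f(14,6)=1001 f(14,8)=364 f(14,10)=91 f(14,12)=14 f(14,14)=1
t=15: f(15,-5)=1638 f(15,-3)=4550 f(15,-1)=6330 f(15,1)=6420 f(15,3)=5004 f(15,5)=3003 f(15,7)=1365 f(15,9)=455 f(15,11)=105 f(15,13)=15 f(15,15)=1
t=16: f(16,-4)=6188 f(16,-2)=10880 f(16,0)=12750 f(16,2)=11424 f(16,4)=8007 f(16,6)=4368 f(16,8)=1820 f(16,10)=560 f(16,12)=120 f(16,14)=16 f(16,16)=1
t=17: f(17,-5)=6188 f(17,-3)=17068 f(17,-1)=23630 f(17,1)=24174 f(17,3)=19431 f(17,5)=12375 f(17,7)=6188 f(17,9)=2380 f(17,11)=680 f(17,13)=136 f(17,15)=17 f(17,17)=1
t=18: f(18,-4)=23256 f(18,-2)=40698 f(18,0)=47804 f(18,2)=43605 f(18,4)=31806 f(18,6)=18563 f(18,8)=8568 f(18,10)=3060 f(18,12)=816 f(18,14)=153 f(18,16)=18 f(18,18)=1
Σ_s f(18,s) = 218348
P = 218348/262144 = 54587/65536

Answer: 54587/65536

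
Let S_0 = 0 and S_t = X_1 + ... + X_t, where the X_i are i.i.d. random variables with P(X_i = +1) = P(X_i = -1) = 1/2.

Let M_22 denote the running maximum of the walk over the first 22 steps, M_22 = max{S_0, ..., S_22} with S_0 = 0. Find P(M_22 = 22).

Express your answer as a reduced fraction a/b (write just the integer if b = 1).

Let M_22 = max(S_0,...,S_22). Use the reflection principle: for j ≥ 1, #{paths with M_22 ≥ j} = #{S_22 ≥ j} + #{S_22 ≥ j+1}.
By reflection, #{M_22 ≥ 22} = #{S_22 ≥ 22} + #{S_22 ≥ 23} = 1 + 0 = 1.
#{M_22 ≥ 23} = #{S_22 ≥ 23} + #{S_22 ≥ 24} = 0 + 0 = 0.
#{M_22 = 22} = 1 - 0 = 1.
P(M_22 = 22) = 1/4194304 = 1/4194304

Answer: 1/4194304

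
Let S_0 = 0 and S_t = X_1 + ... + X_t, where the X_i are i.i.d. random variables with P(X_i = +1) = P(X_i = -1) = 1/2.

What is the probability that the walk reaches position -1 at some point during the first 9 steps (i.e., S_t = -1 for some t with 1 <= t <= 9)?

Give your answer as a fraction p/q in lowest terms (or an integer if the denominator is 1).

Answer: 193/256

Derivation:
Count via complement. Let g(t,s) = #length-t paths at position s with S_1..S_t all ≠ -1.
g(t,s) = g(t-1,s-1) + g(t-1,s+1) for s ≠ -1; g(t,-1) = 0.
t=0: g(0,0)=1
t=1: g(1,1)=1
t=2: g(2,0)=1 g(2,2)=1
t=3: g(3,1)=2 g(3,3)=1
t=4: g(4,0)=2 g(4,2)=3 g(4,4)=1
t=5: g(5,1)=5 g(5,3)=4 g(5,5)=1
t=6: g(6,0)=5 g(6,2)=9 g(6,4)=5 g(6,6)=1
t=7: g(7,1)=14 g(7,3)=14 g(7,5)=6 g(7,7)=1
t=8: g(8,0)=14 g(8,2)=28 g(8,4)=20 g(8,6)=7 g(8,8)=1
t=9: g(9,1)=42 g(9,3)=48 g(9,5)=27 g(9,7)=8 g(9,9)=1
Paths never hitting -1: Σ_s g(9,s) = 126
Paths hitting -1: 2^9 - 126 = 386
P = 386/512 = 193/256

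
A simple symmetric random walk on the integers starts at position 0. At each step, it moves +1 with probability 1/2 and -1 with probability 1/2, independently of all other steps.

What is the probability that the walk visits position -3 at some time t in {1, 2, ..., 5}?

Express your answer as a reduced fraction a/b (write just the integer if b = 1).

Count via complement. Let g(t,s) = #length-t paths at position s with S_1..S_t all ≠ -3.
g(t,s) = g(t-1,s-1) + g(t-1,s+1) for s ≠ -3; g(t,-3) = 0.
t=0: g(0,0)=1
t=1: g(1,-1)=1 g(1,1)=1
t=2: g(2,-2)=1 g(2,0)=2 g(2,2)=1
t=3: g(3,-1)=3 g(3,1)=3 g(3,3)=1
t=4: g(4,-2)=3 g(4,0)=6 g(4,2)=4 g(4,4)=1
t=5: g(5,-1)=9 g(5,1)=10 g(5,3)=5 g(5,5)=1
Paths never hitting -3: Σ_s g(5,s) = 25
Paths hitting -3: 2^5 - 25 = 7
P = 7/32 = 7/32

Answer: 7/32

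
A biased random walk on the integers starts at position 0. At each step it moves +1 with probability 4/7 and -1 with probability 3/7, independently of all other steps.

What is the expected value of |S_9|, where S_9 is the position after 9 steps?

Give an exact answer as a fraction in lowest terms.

S_9 takes values m ≡ 1 (mod 2) with |m| ≤ 9; P(S_9=m) = C(9,(9+m)/2) · (4/7)^((9+m)/2) · (3/7)^((9-m)/2).
Distribution: P(S=-9)=19683/40353607, P(S=-7)=236196/40353607, P(S=-5)=1259712/40353607, P(S=-3)=559872/5764801, P(S=-1)=1119744/5764801, P(S=1)=1492992/5764801, P(S=3)=1327104/5764801, P(S=5)=5308416/40353607, P(S=7)=1769472/40353607, P(S=9)=262144/40353607
E[|S_9|] = Σ_m |m|·P(S_9=m) = 15333201/5764801

Answer: 15333201/5764801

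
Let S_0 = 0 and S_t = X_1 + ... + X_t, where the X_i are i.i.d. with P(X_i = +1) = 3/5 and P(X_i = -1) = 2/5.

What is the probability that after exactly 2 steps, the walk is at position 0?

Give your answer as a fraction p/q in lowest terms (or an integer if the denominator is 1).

Answer: 12/25

Derivation:
To be at 0 after 2 steps: need exactly 1 step of +1 and 1 of -1.
Number of such sequences: C(2,1) = 2
Each has probability (3/5)^1 · (2/5)^1 = 6/25
P = 2 · 6/25 = 12/25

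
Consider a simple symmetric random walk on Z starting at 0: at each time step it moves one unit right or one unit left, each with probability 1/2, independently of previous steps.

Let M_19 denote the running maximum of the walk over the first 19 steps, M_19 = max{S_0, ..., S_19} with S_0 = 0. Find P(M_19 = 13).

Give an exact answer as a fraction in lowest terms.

Let M_19 = max(S_0,...,S_19). Use the reflection principle: for j ≥ 1, #{paths with M_19 ≥ j} = #{S_19 ≥ j} + #{S_19 ≥ j+1}.
By reflection, #{M_19 ≥ 13} = #{S_19 ≥ 13} + #{S_19 ≥ 14} = 1160 + 191 = 1351.
#{M_19 ≥ 14} = #{S_19 ≥ 14} + #{S_19 ≥ 15} = 191 + 191 = 382.
#{M_19 = 13} = 1351 - 382 = 969.
P(M_19 = 13) = 969/524288 = 969/524288

Answer: 969/524288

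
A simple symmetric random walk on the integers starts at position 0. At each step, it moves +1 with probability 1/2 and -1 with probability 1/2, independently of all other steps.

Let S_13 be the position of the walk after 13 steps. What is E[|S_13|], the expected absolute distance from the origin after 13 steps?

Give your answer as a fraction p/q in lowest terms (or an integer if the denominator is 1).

Answer: 3003/1024

Derivation:
S_13 takes values m ≡ 1 (mod 2) with |m| ≤ 13; P(S_13=m) = C(13,(13+m)/2)/2^13.
Total paths: 2^13 = 8192
Distribution: P(S=-13)=1/8192, P(S=-11)=13/8192, P(S=-9)=78/8192, P(S=-7)=286/8192, P(S=-5)=715/8192, P(S=-3)=1287/8192, P(S=-1)=1716/8192, P(S=1)=1716/8192, P(S=3)=1287/8192, P(S=5)=715/8192, P(S=7)=286/8192, P(S=9)=78/8192, P(S=11)=13/8192, P(S=13)=1/8192
E[|S_13|] = Σ_m |m|·P(S_13=m) = 24024/8192 = 3003/1024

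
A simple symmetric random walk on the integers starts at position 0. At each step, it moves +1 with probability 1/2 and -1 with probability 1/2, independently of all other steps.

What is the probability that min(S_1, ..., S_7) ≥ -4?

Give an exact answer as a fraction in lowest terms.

Let f(t,s) = #length-t paths at position s with S_1..S_t all ≥ -4.
f(t,s) = f(t-1,s-1) + f(t-1,s+1) for s ≥ -4; f(t,s) = 0 for s < -4.
t=0: f(0,0)=1
t=1: f(1,-1)=1 f(1,1)=1
t=2: f(2,-2)=1 f(2,0)=2 f(2,2)=1
t=3: f(3,-3)=1 f(3,-1)=3 f(3,1)=3 f(3,3)=1
t=4: f(4,-4)=1 f(4,-2)=4 f(4,0)=6 f(4,2)=4 f(4,4)=1
t=5: f(5,-3)=5 f(5,-1)=10 f(5,1)=10 f(5,3)=5 f(5,5)=1
t=6: f(6,-4)=5 f(6,-2)=15 f(6,0)=20 f(6,2)=15 f(6,4)=6 f(6,6)=1
t=7: f(7,-3)=20 f(7,-1)=35 f(7,1)=35 f(7,3)=21 f(7,5)=7 f(7,7)=1
Σ_s f(7,s) = 119
P = 119/128 = 119/128

Answer: 119/128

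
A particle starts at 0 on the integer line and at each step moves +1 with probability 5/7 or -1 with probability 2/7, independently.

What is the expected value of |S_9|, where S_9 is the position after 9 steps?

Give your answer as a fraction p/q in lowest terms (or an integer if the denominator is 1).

S_9 takes values m ≡ 1 (mod 2) with |m| ≤ 9; P(S_9=m) = C(9,(9+m)/2) · (5/7)^((9+m)/2) · (2/7)^((9-m)/2).
Distribution: P(S=-9)=512/40353607, P(S=-7)=11520/40353607, P(S=-5)=115200/40353607, P(S=-3)=96000/5764801, P(S=-1)=360000/5764801, P(S=1)=900000/5764801, P(S=3)=1500000/5764801, P(S=5)=11250000/40353607, P(S=7)=7031250/40353607, P(S=9)=1953125/40353607
E[|S_9|] = Σ_m |m|·P(S_9=m) = 23720589/5764801

Answer: 23720589/5764801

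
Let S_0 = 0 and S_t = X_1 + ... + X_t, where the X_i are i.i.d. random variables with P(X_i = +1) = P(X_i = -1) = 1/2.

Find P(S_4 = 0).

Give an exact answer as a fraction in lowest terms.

To reach position 0 after 4 steps: need 2 steps of +1 and 2 of -1.
Favorable paths: C(4,2) = 6
Total paths: 2^4 = 16
P = 6/16 = 3/8

Answer: 3/8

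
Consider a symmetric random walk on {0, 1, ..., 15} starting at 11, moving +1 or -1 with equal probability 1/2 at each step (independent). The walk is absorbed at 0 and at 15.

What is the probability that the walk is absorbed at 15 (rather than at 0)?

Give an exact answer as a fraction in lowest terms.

Answer: 11/15

Derivation:
Symmetric walk (p = 1/2): the harmonic-function argument gives P(hit 15 before 0 | start at 11) = a/N.
P = 11/15 = 11/15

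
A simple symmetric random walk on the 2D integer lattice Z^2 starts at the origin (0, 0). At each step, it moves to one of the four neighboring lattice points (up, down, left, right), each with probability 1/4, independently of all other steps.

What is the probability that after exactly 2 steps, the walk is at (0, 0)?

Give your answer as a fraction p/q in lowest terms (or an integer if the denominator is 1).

Let h be the number of horizontal steps (so 2-h are vertical). To end at (0,0) need (h+0)/2 right-steps and ((2-h)+0)/2 up-steps.
Sum over h with 0 ≤ h ≤ 2, h ≡ 0 (mod 2), 2-h ≡ 0 (mod 2):
h=0: C(2,0)·C(0,0)·C(2,1) = 1·1·2 = 2
h=2: C(2,2)·C(2,1)·C(0,0) = 1·2·1 = 2
Total favorable: 4
Total paths: 4^2 = 16
P = 4/16 = 1/4

Answer: 1/4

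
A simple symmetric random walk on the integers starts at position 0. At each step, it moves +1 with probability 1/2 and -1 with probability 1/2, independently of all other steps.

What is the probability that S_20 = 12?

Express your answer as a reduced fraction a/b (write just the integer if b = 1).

To reach position 12 after 20 steps: need 16 steps of +1 and 4 of -1.
Favorable paths: C(20,16) = 4845
Total paths: 2^20 = 1048576
P = 4845/1048576 = 4845/1048576

Answer: 4845/1048576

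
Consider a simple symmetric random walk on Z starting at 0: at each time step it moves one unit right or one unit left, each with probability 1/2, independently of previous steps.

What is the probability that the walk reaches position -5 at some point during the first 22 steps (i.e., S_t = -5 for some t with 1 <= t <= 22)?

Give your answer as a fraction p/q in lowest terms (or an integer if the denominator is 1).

Count via complement. Let g(t,s) = #length-t paths at position s with S_1..S_t all ≠ -5.
g(t,s) = g(t-1,s-1) + g(t-1,s+1) for s ≠ -5; g(t,-5) = 0.
t=0: g(0,0)=1
t=1: g(1,-1)=1 g(1,1)=1
t=2: g(2,-2)=1 g(2,0)=2 g(2,2)=1
t=3: g(3,-3)=1 g(3,-1)=3 g(3,1)=3 g(3,3)=1
t=4: g(4,-4)=1 g(4,-2)=4 g(4,0)=6 g(4,2)=4 g(4,4)=1
t=5: g(5,-3)=5 g(5,-1)=10 g(5,1)=10 g(5,3)=5 g(5,5)=1
t=6: g(6,-4)=5 g(6,-2)=15 g(6,0)=20 g(6,2)=15 g(6,4)=6 g(6,6)=1
t=7: g(7,-3)=20 g(7,-1)=35 g(7,1)=35 g(7,3)=21 g(7,5)=7 g(7,7)=1
t=8: g(8,-4)=20 g(8,-2)=55 g(8,0)=70 g(8,2)=56 g(8,4)=28 g(8,6)=8 g(8,8)=1
t=9: g(9,-3)=75 g(9,-1)=125 g(9,1)=126 g(9,3)=84 g(9,5)=36 g(9,7)=9 g(9,9)=1
t=10: g(10,-4)=75 g(10,-2)=200 g(10,0)=251 g(10,2)=210 g(10,4)=120 g(10,6)=45 g(10,8)=10 g(10,10)=1
t=11: g(11,-3)=275 g(11,-1)=451 g(11,1)=461 g(11,3)=330 g(11,5)=165 g(11,7)=55 g(11,9)=11 g(11,11)=1
t=12: g(12,-4)=275 g(12,-2)=726 g(12,0)=912 g(12,2)=791 g(12,4)=495 g(12,6)=220 g(12,8)=66 g(12,10)=12 g(12,12)=1
t=13: g(13,-3)=1001 g(13,-1)=1638 g(13,1)=1703 g(13,3)=1286 g(13,5)=715 g(13,7)=286 g(13,9)=78 g(13,11)=13 g(13,13)=1
t=14: g(14,-4)=1001 g(14,-2)=2639 g(14,0)=3341 g(14,2)=2989 g(14,4)=2001 g(14,6)=1001 g(14,8)=364 g(14,10)=91 g(14,12)=14 g(14,14)=1
t=15: g(15,-3)=3640 g(15,-1)=5980 g(15,1)=6330 g(15,3)=4990 g(15,5)=3002 g(15,7)=1365 g(15,9)=455 g(15,11)=105 g(15,13)=15 g(15,15)=1
t=16: g(16,-4)=3640 g(16,-2)=9620 g(16,0)=12310 g(16,2)=11320 g(16,4)=7992 g(16,6)=4367 g(16,8)=1820 g(16,10)=560 g(16,12)=120 g(16,14)=16 g(16,16)=1
t=17: g(17,-3)=13260 g(17,-1)=21930 g(17,1)=23630 g(17,3)=19312 g(17,5)=12359 g(17,7)=6187 g(17,9)=2380 g(17,11)=680 g(17,13)=136 g(17,15)=17 g(17,17)=1
t=18: g(18,-4)=13260 g(18,-2)=35190 g(18,0)=45560 g(18,2)=42942 g(18,4)=31671 g(18,6)=18546 g(18,8)=8567 g(18,10)=3060 g(18,12)=816 g(18,14)=153 g(18,16)=18 g(18,18)=1
t=19: g(19,-3)=48450 g(19,-1)=80750 g(19,1)=88502 g(19,3)=74613 g(19,5)=50217 g(19,7)=27113 g(19,9)=11627 g(19,11)=3876 g(19,13)=969 g(19,15)=171 g(19,17)=19 g(19,19)=1
t=20: g(20,-4)=48450 g(20,-2)=129200 g(20,0)=169252 g(20,2)=163115 g(20,4)=124830 g(20,6)=77330 g(20,8)=38740 g(20,10)=15503 g(20,12)=4845 g(20,14)=1140 g(20,16)=190 g(20,18)=20 g(20,20)=1
t=21: g(21,-3)=177650 g(21,-1)=298452 g(21,1)=332367 g(21,3)=287945 g(21,5)=202160 g(21,7)=116070 g(21,9)=54243 g(21,11)=20348 g(21,13)=5985 g(21,15)=1330 g(21,17)=210 g(21,19)=21 g(21,21)=1
t=22: g(22,-4)=177650 g(22,-2)=476102 g(22,0)=630819 g(22,2)=620312 g(22,4)=490105 g(22,6)=318230 g(22,8)=170313 g(22,10)=74591 g(22,12)=26333 g(22,14)=7315 g(22,16)=1540 g(22,18)=231 g(22,20)=22 g(22,22)=1
Paths never hitting -5: Σ_s g(22,s) = 2993564
Paths hitting -5: 2^22 - 2993564 = 1200740
P = 1200740/4194304 = 300185/1048576

Answer: 300185/1048576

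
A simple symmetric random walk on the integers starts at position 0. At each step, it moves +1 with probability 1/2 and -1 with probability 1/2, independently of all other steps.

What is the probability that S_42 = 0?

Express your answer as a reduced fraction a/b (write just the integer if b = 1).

Answer: 67282234305/549755813888

Derivation:
To return to 0 after 42 steps: need exactly 21 steps of +1 and 21 of -1.
Favorable paths: C(42,21) = 538257874440
Total paths: 2^42 = 4398046511104
P = 538257874440/4398046511104 = 67282234305/549755813888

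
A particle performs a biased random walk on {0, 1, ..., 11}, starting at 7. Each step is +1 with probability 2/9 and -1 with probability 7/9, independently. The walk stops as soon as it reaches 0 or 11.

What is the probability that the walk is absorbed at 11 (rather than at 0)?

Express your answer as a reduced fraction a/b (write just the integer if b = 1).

Answer: 2634928/395464939

Derivation:
Biased walk: p = 2/9, q = 7/9, r = q/p = 7/2
Gambler's ruin: P(hit 11 before 0 | start at 7) = (1 - r^a)/(1 - r^N)
r^7 = 823543/128; r^11 = 1977326743/2048
P = (1 - 823543/128) / (1 - 1977326743/2048) = -823415/128 / -1977324695/2048 = 2634928/395464939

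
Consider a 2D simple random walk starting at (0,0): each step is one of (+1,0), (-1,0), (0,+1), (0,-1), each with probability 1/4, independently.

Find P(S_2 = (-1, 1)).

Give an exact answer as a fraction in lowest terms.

Let h be the number of horizontal steps (so 2-h are vertical). To end at (-1,1) need (h-1)/2 right-steps and ((2-h)+1)/2 up-steps.
Sum over h with 1 ≤ h ≤ 1, h ≡ 1 (mod 2), 2-h ≡ 1 (mod 2):
h=1: C(2,1)·C(1,0)·C(1,1) = 2·1·1 = 2
Total favorable: 2
Total paths: 4^2 = 16
P = 2/16 = 1/8

Answer: 1/8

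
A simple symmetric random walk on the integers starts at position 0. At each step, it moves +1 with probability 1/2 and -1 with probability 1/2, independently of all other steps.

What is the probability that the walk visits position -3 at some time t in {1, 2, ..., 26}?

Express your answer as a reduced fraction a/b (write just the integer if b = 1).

Answer: 1168527/2097152

Derivation:
Count via complement. Let g(t,s) = #length-t paths at position s with S_1..S_t all ≠ -3.
g(t,s) = g(t-1,s-1) + g(t-1,s+1) for s ≠ -3; g(t,-3) = 0.
t=0: g(0,0)=1
t=1: g(1,-1)=1 g(1,1)=1
t=2: g(2,-2)=1 g(2,0)=2 g(2,2)=1
t=3: g(3,-1)=3 g(3,1)=3 g(3,3)=1
t=4: g(4,-2)=3 g(4,0)=6 g(4,2)=4 g(4,4)=1
t=5: g(5,-1)=9 g(5,1)=10 g(5,3)=5 g(5,5)=1
t=6: g(6,-2)=9 g(6,0)=19 g(6,2)=15 g(6,4)=6 g(6,6)=1
t=7: g(7,-1)=28 g(7,1)=34 g(7,3)=21 g(7,5)=7 g(7,7)=1
t=8: g(8,-2)=28 g(8,0)=62 g(8,2)=55 g(8,4)=28 g(8,6)=8 g(8,8)=1
t=9: g(9,-1)=90 g(9,1)=117 g(9,3)=83 g(9,5)=36 g(9,7)=9 g(9,9)=1
t=10: g(10,-2)=90 g(10,0)=207 g(10,2)=200 g(10,4)=119 g(10,6)=45 g(10,8)=10 g(10,10)=1
t=11: g(11,-1)=297 g(11,1)=407 g(11,3)=319 g(11,5)=164 g(11,7)=55 g(11,9)=11 g(11,11)=1
t=12: g(12,-2)=297 g(12,0)=704 g(12,2)=726 g(12,4)=483 g(12,6)=219 g(12,8)=66 g(12,10)=12 g(12,12)=1
t=13: g(13,-1)=1001 g(13,1)=1430 g(13,3)=1209 g(13,5)=702 g(13,7)=285 g(13,9)=78 g(13,11)=13 g(13,13)=1
t=14: g(14,-2)=1001 g(14,0)=2431 g(14,2)=2639 g(14,4)=1911 g(14,6)=987 g(14,8)=363 g(14,10)=91 g(14,12)=14 g(14,14)=1
t=15: g(15,-1)=3432 g(15,1)=5070 g(15,3)=4550 g(15,5)=2898 g(15,7)=1350 g(15,9)=454 g(15,11)=105 g(15,13)=15 g(15,15)=1
t=16: g(16,-2)=3432 g(16,0)=8502 g(16,2)=9620 g(16,4)=7448 g(16,6)=4248 g(16,8)=1804 g(16,10)=559 g(16,12)=120 g(16,14)=16 g(16,16)=1
t=17: g(17,-1)=11934 g(17,1)=18122 g(17,3)=17068 g(17,5)=11696 g(17,7)=6052 g(17,9)=2363 g(17,11)=679 g(17,13)=136 g(17,15)=17 g(17,17)=1
t=18: g(18,-2)=11934 g(18,0)=30056 g(18,2)=35190 g(18,4)=28764 g(18,6)=17748 g(18,8)=8415 g(18,10)=3042 g(18,12)=815 g(18,14)=153 g(18,16)=18 g(18,18)=1
t=19: g(19,-1)=41990 g(19,1)=65246 g(19,3)=63954 g(19,5)=46512 g(19,7)=26163 g(19,9)=11457 g(19,11)=3857 g(19,13)=968 g(19,15)=171 g(19,17)=19 g(19,19)=1
t=20: g(20,-2)=41990 g(20,0)=107236 g(20,2)=129200 g(20,4)=110466 g(20,6)=72675 g(20,8)=37620 g(20,10)=15314 g(20,12)=4825 g(20,14)=1139 g(20,16)=190 g(20,18)=20 g(20,20)=1
t=21: g(21,-1)=149226 g(21,1)=236436 g(21,3)=239666 g(21,5)=183141 g(21,7)=110295 g(21,9)=52934 g(21,11)=20139 g(21,13)=5964 g(21,15)=1329 g(21,17)=210 g(21,19)=21 g(21,21)=1
t=22: g(22,-2)=149226 g(22,0)=385662 g(22,2)=476102 g(22,4)=422807 g(22,6)=293436 g(22,8)=163229 g(22,10)=73073 g(22,12)=26103 g(22,14)=7293 g(22,16)=1539 g(22,18)=231 g(22,20)=22 g(22,22)=1
t=23: g(23,-1)=534888 g(23,1)=861764 g(23,3)=898909 g(23,5)=716243 g(23,7)=456665 g(23,9)=236302 g(23,11)=99176 g(23,13)=33396 g(23,15)=8832 g(23,17)=1770 g(23,19)=253 g(23,21)=23 g(23,23)=1
t=24: g(24,-2)=534888 g(24,0)=1396652 g(24,2)=1760673 g(24,4)=1615152 g(24,6)=1172908 g(24,8)=692967 g(24,10)=335478 g(24,12)=132572 g(24,14)=42228 g(24,16)=10602 g(24,18)=2023 g(24,20)=276 g(24,22)=24 g(24,24)=1
t=25: g(25,-1)=1931540 g(25,1)=3157325 g(25,3)=3375825 g(25,5)=2788060 g(25,7)=1865875 g(25,9)=1028445 g(25,11)=468050 g(25,13)=174800 g(25,15)=52830 g(25,17)=12625 g(25,19)=2299 g(25,21)=300 g(25,23)=25 g(25,25)=1
t=26: g(26,-2)=1931540 g(26,0)=5088865 g(26,2)=6533150 g(26,4)=6163885 g(26,6)=4653935 g(26,8)=2894320 g(26,10)=1496495 g(26,12)=642850 g(26,14)=227630 g(26,16)=65455 g(26,18)=14924 g(26,20)=2599 g(26,22)=325 g(26,24)=26 g(26,26)=1
Paths never hitting -3: Σ_s g(26,s) = 29716000
Paths hitting -3: 2^26 - 29716000 = 37392864
P = 37392864/67108864 = 1168527/2097152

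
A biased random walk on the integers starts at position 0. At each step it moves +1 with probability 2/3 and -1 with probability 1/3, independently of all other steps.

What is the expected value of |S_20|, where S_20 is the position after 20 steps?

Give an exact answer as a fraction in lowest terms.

S_20 takes values m ≡ 0 (mod 2) with |m| ≤ 20; P(S_20=m) = C(20,(20+m)/2) · (2/3)^((20+m)/2) · (1/3)^((20-m)/2).
Distribution: P(S=-20)=1/3486784401, P(S=-18)=40/3486784401, P(S=-16)=760/3486784401, P(S=-14)=3040/1162261467, P(S=-12)=25840/1162261467, P(S=-10)=165376/1162261467, P(S=-8)=826880/1162261467, P(S=-6)=3307520/1162261467, P(S=-4)=10749440/1162261467, P(S=-2)=85995520/3486784401, P(S=0)=189190144/3486784401, P(S=2)=343982080/3486784401, P(S=4)=171991040/1162261467, P(S=6)=211681280/1162261467, P(S=8)=211681280/1162261467, P(S=10)=169345024/1162261467, P(S=12)=105840640/1162261467, P(S=14)=49807360/1162261467, P(S=16)=49807360/3486784401, P(S=18)=10485760/3486784401, P(S=20)=1048576/3486784401
E[|S_20|] = Σ_m |m|·P(S_20=m) = 24018023140/3486784401

Answer: 24018023140/3486784401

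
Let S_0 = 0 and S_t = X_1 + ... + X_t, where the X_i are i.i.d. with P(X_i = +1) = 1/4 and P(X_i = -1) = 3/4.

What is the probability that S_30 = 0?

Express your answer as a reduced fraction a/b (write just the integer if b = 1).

Answer: 139110429284415/72057594037927936

Derivation:
To be at 0 after 30 steps: need exactly 15 steps of +1 and 15 of -1.
Number of such sequences: C(30,15) = 155117520
Each has probability (1/4)^15 · (3/4)^15 = 14348907/1152921504606846976
P = 155117520 · 14348907/1152921504606846976 = 139110429284415/72057594037927936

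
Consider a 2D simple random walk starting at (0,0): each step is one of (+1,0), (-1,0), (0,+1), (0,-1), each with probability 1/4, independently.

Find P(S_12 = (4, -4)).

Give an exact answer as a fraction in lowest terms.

Answer: 7623/2097152

Derivation:
Let h be the number of horizontal steps (so 12-h are vertical). To end at (4,-4) need (h+4)/2 right-steps and ((12-h)-4)/2 up-steps.
Sum over h with 4 ≤ h ≤ 8, h ≡ 0 (mod 2), 12-h ≡ 0 (mod 2):
h=4: C(12,4)·C(4,4)·C(8,2) = 495·1·28 = 13860
h=6: C(12,6)·C(6,5)·C(6,1) = 924·6·6 = 33264
h=8: C(12,8)·C(8,6)·C(4,0) = 495·28·1 = 13860
Total favorable: 60984
Total paths: 4^12 = 16777216
P = 60984/16777216 = 7623/2097152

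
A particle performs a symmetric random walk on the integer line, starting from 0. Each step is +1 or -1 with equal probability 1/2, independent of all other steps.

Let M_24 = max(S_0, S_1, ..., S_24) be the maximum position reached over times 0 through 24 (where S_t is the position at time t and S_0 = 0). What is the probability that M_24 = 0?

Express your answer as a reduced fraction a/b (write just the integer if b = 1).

Answer: 676039/4194304

Derivation:
Let M_24 = max(S_0,...,S_24). Use the reflection principle: for j ≥ 1, #{paths with M_24 ≥ j} = #{S_24 ≥ j} + #{S_24 ≥ j+1}.
P(M_24 ≥ 0) = 1 since S_0 = 0, so #{M_24 ≥ 0} = 16777216.
#{M_24 ≥ 1} = #{S_24 ≥ 1} + #{S_24 ≥ 2} = 7036530 + 7036530 = 14073060.
#{M_24 = 0} = 16777216 - 14073060 = 2704156.
P(M_24 = 0) = 2704156/16777216 = 676039/4194304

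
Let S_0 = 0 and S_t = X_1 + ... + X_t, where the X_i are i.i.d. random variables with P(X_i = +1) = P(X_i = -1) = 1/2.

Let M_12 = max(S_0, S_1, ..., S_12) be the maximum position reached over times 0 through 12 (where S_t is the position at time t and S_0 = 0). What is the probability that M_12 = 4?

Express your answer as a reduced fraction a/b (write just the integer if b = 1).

Answer: 495/4096

Derivation:
Let M_12 = max(S_0,...,S_12). Use the reflection principle: for j ≥ 1, #{paths with M_12 ≥ j} = #{S_12 ≥ j} + #{S_12 ≥ j+1}.
By reflection, #{M_12 ≥ 4} = #{S_12 ≥ 4} + #{S_12 ≥ 5} = 794 + 299 = 1093.
#{M_12 ≥ 5} = #{S_12 ≥ 5} + #{S_12 ≥ 6} = 299 + 299 = 598.
#{M_12 = 4} = 1093 - 598 = 495.
P(M_12 = 4) = 495/4096 = 495/4096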